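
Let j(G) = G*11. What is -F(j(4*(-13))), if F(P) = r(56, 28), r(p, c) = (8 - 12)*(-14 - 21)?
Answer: -140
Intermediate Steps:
j(G) = 11*G
r(p, c) = 140 (r(p, c) = -4*(-35) = 140)
F(P) = 140
-F(j(4*(-13))) = -1*140 = -140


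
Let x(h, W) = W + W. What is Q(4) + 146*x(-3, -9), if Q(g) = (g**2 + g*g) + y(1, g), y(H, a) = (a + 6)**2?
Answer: -2496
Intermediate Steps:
y(H, a) = (6 + a)**2
Q(g) = (6 + g)**2 + 2*g**2 (Q(g) = (g**2 + g*g) + (6 + g)**2 = (g**2 + g**2) + (6 + g)**2 = 2*g**2 + (6 + g)**2 = (6 + g)**2 + 2*g**2)
x(h, W) = 2*W
Q(4) + 146*x(-3, -9) = ((6 + 4)**2 + 2*4**2) + 146*(2*(-9)) = (10**2 + 2*16) + 146*(-18) = (100 + 32) - 2628 = 132 - 2628 = -2496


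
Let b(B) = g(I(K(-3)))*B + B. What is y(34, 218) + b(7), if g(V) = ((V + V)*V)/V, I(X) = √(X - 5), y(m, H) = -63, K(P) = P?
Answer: -56 + 28*I*√2 ≈ -56.0 + 39.598*I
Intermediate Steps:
I(X) = √(-5 + X)
g(V) = 2*V (g(V) = ((2*V)*V)/V = (2*V²)/V = 2*V)
b(B) = B + 4*I*B*√2 (b(B) = (2*√(-5 - 3))*B + B = (2*√(-8))*B + B = (2*(2*I*√2))*B + B = (4*I*√2)*B + B = 4*I*B*√2 + B = B + 4*I*B*√2)
y(34, 218) + b(7) = -63 + 7*(1 + 4*I*√2) = -63 + (7 + 28*I*√2) = -56 + 28*I*√2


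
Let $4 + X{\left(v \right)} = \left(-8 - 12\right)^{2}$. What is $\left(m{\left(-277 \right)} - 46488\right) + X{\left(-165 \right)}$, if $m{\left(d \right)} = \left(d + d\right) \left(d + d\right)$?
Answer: $260824$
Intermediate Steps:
$m{\left(d \right)} = 4 d^{2}$ ($m{\left(d \right)} = 2 d 2 d = 4 d^{2}$)
$X{\left(v \right)} = 396$ ($X{\left(v \right)} = -4 + \left(-8 - 12\right)^{2} = -4 + \left(-20\right)^{2} = -4 + 400 = 396$)
$\left(m{\left(-277 \right)} - 46488\right) + X{\left(-165 \right)} = \left(4 \left(-277\right)^{2} - 46488\right) + 396 = \left(4 \cdot 76729 - 46488\right) + 396 = \left(306916 - 46488\right) + 396 = 260428 + 396 = 260824$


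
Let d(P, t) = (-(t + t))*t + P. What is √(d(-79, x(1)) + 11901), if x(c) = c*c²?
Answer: 2*√2955 ≈ 108.72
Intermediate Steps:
x(c) = c³
d(P, t) = P - 2*t² (d(P, t) = (-2*t)*t + P = -2*t² + P = P - 2*t²)
√(d(-79, x(1)) + 11901) = √((-79 - 2*(1³)²) + 11901) = √((-79 - 2*1²) + 11901) = √((-79 - 2*1) + 11901) = √((-79 - 2) + 11901) = √(-81 + 11901) = √11820 = 2*√2955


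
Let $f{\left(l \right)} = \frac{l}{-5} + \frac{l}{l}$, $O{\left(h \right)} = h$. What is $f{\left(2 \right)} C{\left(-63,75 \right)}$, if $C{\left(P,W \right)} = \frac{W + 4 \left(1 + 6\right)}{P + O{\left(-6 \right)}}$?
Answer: $- \frac{103}{115} \approx -0.89565$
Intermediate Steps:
$C{\left(P,W \right)} = \frac{28 + W}{-6 + P}$ ($C{\left(P,W \right)} = \frac{W + 4 \left(1 + 6\right)}{P - 6} = \frac{W + 4 \cdot 7}{-6 + P} = \frac{W + 28}{-6 + P} = \frac{28 + W}{-6 + P}$)
$f{\left(l \right)} = 1 - \frac{l}{5}$ ($f{\left(l \right)} = l \left(- \frac{1}{5}\right) + 1 = - \frac{l}{5} + 1 = 1 - \frac{l}{5}$)
$f{\left(2 \right)} C{\left(-63,75 \right)} = \left(1 - \frac{2}{5}\right) \frac{28 + 75}{-6 - 63} = \left(1 - \frac{2}{5}\right) \frac{1}{-69} \cdot 103 = \frac{3 \left(\left(- \frac{1}{69}\right) 103\right)}{5} = \frac{3}{5} \left(- \frac{103}{69}\right) = - \frac{103}{115}$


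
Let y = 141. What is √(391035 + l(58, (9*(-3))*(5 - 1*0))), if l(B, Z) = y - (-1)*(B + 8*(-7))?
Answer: √391178 ≈ 625.44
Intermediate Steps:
l(B, Z) = 85 + B (l(B, Z) = 141 - (-1)*(B + 8*(-7)) = 141 - (-1)*(B - 56) = 141 - (-1)*(-56 + B) = 141 - (56 - B) = 141 + (-56 + B) = 85 + B)
√(391035 + l(58, (9*(-3))*(5 - 1*0))) = √(391035 + (85 + 58)) = √(391035 + 143) = √391178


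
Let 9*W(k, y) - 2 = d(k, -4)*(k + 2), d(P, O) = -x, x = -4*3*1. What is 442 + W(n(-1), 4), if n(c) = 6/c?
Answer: 3932/9 ≈ 436.89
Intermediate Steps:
x = -12 (x = -12*1 = -12)
d(P, O) = 12 (d(P, O) = -1*(-12) = 12)
W(k, y) = 26/9 + 4*k/3 (W(k, y) = 2/9 + (12*(k + 2))/9 = 2/9 + (12*(2 + k))/9 = 2/9 + (24 + 12*k)/9 = 2/9 + (8/3 + 4*k/3) = 26/9 + 4*k/3)
442 + W(n(-1), 4) = 442 + (26/9 + 4*(6/(-1))/3) = 442 + (26/9 + 4*(6*(-1))/3) = 442 + (26/9 + (4/3)*(-6)) = 442 + (26/9 - 8) = 442 - 46/9 = 3932/9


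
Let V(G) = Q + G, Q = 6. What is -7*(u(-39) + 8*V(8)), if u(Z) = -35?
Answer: -539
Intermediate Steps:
V(G) = 6 + G
-7*(u(-39) + 8*V(8)) = -7*(-35 + 8*(6 + 8)) = -7*(-35 + 8*14) = -7*(-35 + 112) = -7*77 = -539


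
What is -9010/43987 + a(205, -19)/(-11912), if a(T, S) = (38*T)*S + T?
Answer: 6394171415/523973144 ≈ 12.203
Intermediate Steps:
a(T, S) = T + 38*S*T (a(T, S) = 38*S*T + T = T + 38*S*T)
-9010/43987 + a(205, -19)/(-11912) = -9010/43987 + (205*(1 + 38*(-19)))/(-11912) = -9010*1/43987 + (205*(1 - 722))*(-1/11912) = -9010/43987 + (205*(-721))*(-1/11912) = -9010/43987 - 147805*(-1/11912) = -9010/43987 + 147805/11912 = 6394171415/523973144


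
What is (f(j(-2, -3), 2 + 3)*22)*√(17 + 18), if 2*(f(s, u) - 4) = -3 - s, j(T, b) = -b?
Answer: 22*√35 ≈ 130.15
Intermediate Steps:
f(s, u) = 5/2 - s/2 (f(s, u) = 4 + (-3 - s)/2 = 4 + (-3/2 - s/2) = 5/2 - s/2)
(f(j(-2, -3), 2 + 3)*22)*√(17 + 18) = ((5/2 - (-1)*(-3)/2)*22)*√(17 + 18) = ((5/2 - ½*3)*22)*√35 = ((5/2 - 3/2)*22)*√35 = (1*22)*√35 = 22*√35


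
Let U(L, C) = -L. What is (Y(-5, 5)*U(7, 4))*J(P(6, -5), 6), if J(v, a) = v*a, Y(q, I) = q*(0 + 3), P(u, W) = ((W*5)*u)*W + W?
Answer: 469350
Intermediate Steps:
P(u, W) = W + 5*u*W² (P(u, W) = ((5*W)*u)*W + W = (5*W*u)*W + W = 5*u*W² + W = W + 5*u*W²)
Y(q, I) = 3*q (Y(q, I) = q*3 = 3*q)
J(v, a) = a*v
(Y(-5, 5)*U(7, 4))*J(P(6, -5), 6) = ((3*(-5))*(-1*7))*(6*(-5*(1 + 5*(-5)*6))) = (-15*(-7))*(6*(-5*(1 - 150))) = 105*(6*(-5*(-149))) = 105*(6*745) = 105*4470 = 469350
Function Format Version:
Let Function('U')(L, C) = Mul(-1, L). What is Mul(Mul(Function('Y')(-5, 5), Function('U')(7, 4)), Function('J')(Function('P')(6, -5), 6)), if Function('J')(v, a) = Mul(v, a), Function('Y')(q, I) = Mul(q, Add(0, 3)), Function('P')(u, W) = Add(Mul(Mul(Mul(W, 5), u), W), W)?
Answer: 469350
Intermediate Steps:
Function('P')(u, W) = Add(W, Mul(5, u, Pow(W, 2))) (Function('P')(u, W) = Add(Mul(Mul(Mul(5, W), u), W), W) = Add(Mul(Mul(5, W, u), W), W) = Add(Mul(5, u, Pow(W, 2)), W) = Add(W, Mul(5, u, Pow(W, 2))))
Function('Y')(q, I) = Mul(3, q) (Function('Y')(q, I) = Mul(q, 3) = Mul(3, q))
Function('J')(v, a) = Mul(a, v)
Mul(Mul(Function('Y')(-5, 5), Function('U')(7, 4)), Function('J')(Function('P')(6, -5), 6)) = Mul(Mul(Mul(3, -5), Mul(-1, 7)), Mul(6, Mul(-5, Add(1, Mul(5, -5, 6))))) = Mul(Mul(-15, -7), Mul(6, Mul(-5, Add(1, -150)))) = Mul(105, Mul(6, Mul(-5, -149))) = Mul(105, Mul(6, 745)) = Mul(105, 4470) = 469350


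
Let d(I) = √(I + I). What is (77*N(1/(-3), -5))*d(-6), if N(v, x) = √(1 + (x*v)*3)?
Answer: 462*I*√2 ≈ 653.37*I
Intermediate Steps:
N(v, x) = √(1 + 3*v*x) (N(v, x) = √(1 + (v*x)*3) = √(1 + 3*v*x))
d(I) = √2*√I (d(I) = √(2*I) = √2*√I)
(77*N(1/(-3), -5))*d(-6) = (77*√(1 + 3*(-5)/(-3)))*(√2*√(-6)) = (77*√(1 + 3*(-⅓)*(-5)))*(√2*(I*√6)) = (77*√(1 + 5))*(2*I*√3) = (77*√6)*(2*I*√3) = 462*I*√2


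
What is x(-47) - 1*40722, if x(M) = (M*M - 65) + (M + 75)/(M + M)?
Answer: -1813180/47 ≈ -38578.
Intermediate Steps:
x(M) = -65 + M**2 + (75 + M)/(2*M) (x(M) = (M**2 - 65) + (75 + M)/((2*M)) = (-65 + M**2) + (75 + M)*(1/(2*M)) = (-65 + M**2) + (75 + M)/(2*M) = -65 + M**2 + (75 + M)/(2*M))
x(-47) - 1*40722 = (-129/2 + (-47)**2 + (75/2)/(-47)) - 1*40722 = (-129/2 + 2209 + (75/2)*(-1/47)) - 40722 = (-129/2 + 2209 - 75/94) - 40722 = 100754/47 - 40722 = -1813180/47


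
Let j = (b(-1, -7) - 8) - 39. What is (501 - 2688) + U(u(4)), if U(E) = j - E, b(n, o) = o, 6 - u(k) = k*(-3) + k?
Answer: -2255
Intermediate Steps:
u(k) = 6 + 2*k (u(k) = 6 - (k*(-3) + k) = 6 - (-3*k + k) = 6 - (-2)*k = 6 + 2*k)
j = -54 (j = (-7 - 8) - 39 = -15 - 39 = -54)
U(E) = -54 - E
(501 - 2688) + U(u(4)) = (501 - 2688) + (-54 - (6 + 2*4)) = -2187 + (-54 - (6 + 8)) = -2187 + (-54 - 1*14) = -2187 + (-54 - 14) = -2187 - 68 = -2255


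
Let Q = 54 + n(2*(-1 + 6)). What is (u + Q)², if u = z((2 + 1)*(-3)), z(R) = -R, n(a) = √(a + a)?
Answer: 3989 + 252*√5 ≈ 4552.5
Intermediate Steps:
n(a) = √2*√a (n(a) = √(2*a) = √2*√a)
Q = 54 + 2*√5 (Q = 54 + √2*√(2*(-1 + 6)) = 54 + √2*√(2*5) = 54 + √2*√10 = 54 + 2*√5 ≈ 58.472)
u = 9 (u = -(2 + 1)*(-3) = -3*(-3) = -1*(-9) = 9)
(u + Q)² = (9 + (54 + 2*√5))² = (63 + 2*√5)²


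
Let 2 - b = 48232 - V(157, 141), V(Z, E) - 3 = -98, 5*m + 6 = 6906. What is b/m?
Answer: -9665/276 ≈ -35.018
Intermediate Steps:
m = 1380 (m = -6/5 + (⅕)*6906 = -6/5 + 6906/5 = 1380)
V(Z, E) = -95 (V(Z, E) = 3 - 98 = -95)
b = -48325 (b = 2 - (48232 - 1*(-95)) = 2 - (48232 + 95) = 2 - 1*48327 = 2 - 48327 = -48325)
b/m = -48325/1380 = -48325*1/1380 = -9665/276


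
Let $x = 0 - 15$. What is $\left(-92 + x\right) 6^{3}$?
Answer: $-23112$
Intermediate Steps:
$x = -15$
$\left(-92 + x\right) 6^{3} = \left(-92 - 15\right) 6^{3} = \left(-107\right) 216 = -23112$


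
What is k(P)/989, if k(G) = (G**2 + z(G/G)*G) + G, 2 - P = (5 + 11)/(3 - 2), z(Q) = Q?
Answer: 168/989 ≈ 0.16987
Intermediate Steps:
P = -14 (P = 2 - (5 + 11)/(3 - 2) = 2 - 16/1 = 2 - 16 = -14)
k(G) = G**2 + 2*G (k(G) = (G**2 + (G/G)*G) + G = (G**2 + 1*G) + G = (G**2 + G) + G = (G + G**2) + G = G**2 + 2*G)
k(P)/989 = -14*(2 - 14)/989 = -14*(-12)*(1/989) = 168*(1/989) = 168/989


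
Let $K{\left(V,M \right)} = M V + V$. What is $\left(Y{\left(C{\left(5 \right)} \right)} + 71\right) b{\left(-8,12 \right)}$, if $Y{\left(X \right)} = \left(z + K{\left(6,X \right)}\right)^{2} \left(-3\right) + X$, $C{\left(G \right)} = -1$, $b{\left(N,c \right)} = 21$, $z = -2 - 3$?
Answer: $-105$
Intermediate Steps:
$z = -5$ ($z = -2 - 3 = -5$)
$K{\left(V,M \right)} = V + M V$
$Y{\left(X \right)} = X - 3 \left(1 + 6 X\right)^{2}$ ($Y{\left(X \right)} = \left(-5 + 6 \left(1 + X\right)\right)^{2} \left(-3\right) + X = \left(-5 + \left(6 + 6 X\right)\right)^{2} \left(-3\right) + X = \left(1 + 6 X\right)^{2} \left(-3\right) + X = - 3 \left(1 + 6 X\right)^{2} + X = X - 3 \left(1 + 6 X\right)^{2}$)
$\left(Y{\left(C{\left(5 \right)} \right)} + 71\right) b{\left(-8,12 \right)} = \left(\left(-1 - 3 \left(1 + 6 \left(-1\right)\right)^{2}\right) + 71\right) 21 = \left(\left(-1 - 3 \left(1 - 6\right)^{2}\right) + 71\right) 21 = \left(\left(-1 - 3 \left(-5\right)^{2}\right) + 71\right) 21 = \left(\left(-1 - 75\right) + 71\right) 21 = \left(-76 + 71\right) 21 = \left(-5\right) 21 = -105$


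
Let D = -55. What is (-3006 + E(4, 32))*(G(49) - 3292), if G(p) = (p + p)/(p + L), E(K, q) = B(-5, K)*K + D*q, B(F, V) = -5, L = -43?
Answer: 47032022/3 ≈ 1.5677e+7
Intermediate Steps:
E(K, q) = -55*q - 5*K (E(K, q) = -5*K - 55*q = -55*q - 5*K)
G(p) = 2*p/(-43 + p) (G(p) = (p + p)/(p - 43) = (2*p)/(-43 + p) = 2*p/(-43 + p))
(-3006 + E(4, 32))*(G(49) - 3292) = (-3006 + (-55*32 - 5*4))*(2*49/(-43 + 49) - 3292) = (-3006 + (-1760 - 20))*(2*49/6 - 3292) = (-3006 - 1780)*(2*49*(⅙) - 3292) = -4786*(49/3 - 3292) = -4786*(-9827/3) = 47032022/3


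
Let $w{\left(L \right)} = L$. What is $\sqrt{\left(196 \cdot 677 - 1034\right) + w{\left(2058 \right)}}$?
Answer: $2 \sqrt{33429} \approx 365.67$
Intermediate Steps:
$\sqrt{\left(196 \cdot 677 - 1034\right) + w{\left(2058 \right)}} = \sqrt{\left(196 \cdot 677 - 1034\right) + 2058} = \sqrt{\left(132692 - 1034\right) + 2058} = \sqrt{131658 + 2058} = \sqrt{133716} = 2 \sqrt{33429}$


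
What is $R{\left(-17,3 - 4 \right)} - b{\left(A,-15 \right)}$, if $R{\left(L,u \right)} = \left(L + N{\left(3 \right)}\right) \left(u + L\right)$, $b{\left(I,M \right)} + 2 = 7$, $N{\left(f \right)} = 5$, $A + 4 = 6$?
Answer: $211$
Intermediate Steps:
$A = 2$ ($A = -4 + 6 = 2$)
$b{\left(I,M \right)} = 5$ ($b{\left(I,M \right)} = -2 + 7 = 5$)
$R{\left(L,u \right)} = \left(5 + L\right) \left(L + u\right)$ ($R{\left(L,u \right)} = \left(L + 5\right) \left(u + L\right) = \left(5 + L\right) \left(L + u\right)$)
$R{\left(-17,3 - 4 \right)} - b{\left(A,-15 \right)} = \left(\left(-17\right)^{2} + 5 \left(-17\right) + 5 \left(3 - 4\right) - 17 \left(3 - 4\right)\right) - 5 = \left(289 - 85 + 5 \left(3 - 4\right) - 17 \left(3 - 4\right)\right) - 5 = \left(289 - 85 + 5 \left(-1\right) - -17\right) - 5 = \left(289 - 85 - 5 + 17\right) - 5 = 216 - 5 = 211$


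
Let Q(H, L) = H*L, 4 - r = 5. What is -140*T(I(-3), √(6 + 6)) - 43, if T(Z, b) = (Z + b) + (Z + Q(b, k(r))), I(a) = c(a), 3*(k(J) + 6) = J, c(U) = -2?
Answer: 517 + 4480*√3/3 ≈ 3103.5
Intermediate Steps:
r = -1 (r = 4 - 1*5 = 4 - 5 = -1)
k(J) = -6 + J/3
I(a) = -2
T(Z, b) = 2*Z - 16*b/3 (T(Z, b) = (Z + b) + (Z + b*(-6 + (⅓)*(-1))) = (Z + b) + (Z + b*(-6 - ⅓)) = (Z + b) + (Z + b*(-19/3)) = (Z + b) + (Z - 19*b/3) = 2*Z - 16*b/3)
-140*T(I(-3), √(6 + 6)) - 43 = -140*(2*(-2) - 16*√(6 + 6)/3) - 43 = -140*(-4 - 32*√3/3) - 43 = (560 + 4480*√3/3) - 43 = 517 + 4480*√3/3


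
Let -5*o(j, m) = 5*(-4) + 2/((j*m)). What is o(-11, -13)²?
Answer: 8168164/511225 ≈ 15.978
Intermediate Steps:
o(j, m) = 4 - 2/(5*j*m) (o(j, m) = -(5*(-4) + 2/((j*m)))/5 = -(-20 + 2*(1/(j*m)))/5 = -(-20 + 2/(j*m))/5 = 4 - 2/(5*j*m))
o(-11, -13)² = (4 - ⅖/(-11*(-13)))² = (4 - ⅖*(-1/11)*(-1/13))² = (4 - 2/715)² = (2858/715)² = 8168164/511225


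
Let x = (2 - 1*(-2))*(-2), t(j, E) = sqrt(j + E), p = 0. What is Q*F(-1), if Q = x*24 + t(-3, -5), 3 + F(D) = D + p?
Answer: 768 - 8*I*sqrt(2) ≈ 768.0 - 11.314*I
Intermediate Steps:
F(D) = -3 + D (F(D) = -3 + (D + 0) = -3 + D)
t(j, E) = sqrt(E + j)
x = -8 (x = (2 + 2)*(-2) = 4*(-2) = -8)
Q = -192 + 2*I*sqrt(2) (Q = -8*24 + sqrt(-5 - 3) = -192 + sqrt(-8) = -192 + 2*I*sqrt(2) ≈ -192.0 + 2.8284*I)
Q*F(-1) = (-192 + 2*I*sqrt(2))*(-3 - 1) = (-192 + 2*I*sqrt(2))*(-4) = 768 - 8*I*sqrt(2)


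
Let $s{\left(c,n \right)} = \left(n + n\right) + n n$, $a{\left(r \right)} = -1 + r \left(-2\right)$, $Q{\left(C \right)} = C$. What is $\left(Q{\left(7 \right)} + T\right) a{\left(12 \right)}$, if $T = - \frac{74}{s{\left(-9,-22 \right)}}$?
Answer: $- \frac{7515}{44} \approx -170.8$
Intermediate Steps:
$a{\left(r \right)} = -1 - 2 r$
$s{\left(c,n \right)} = n^{2} + 2 n$ ($s{\left(c,n \right)} = 2 n + n^{2} = n^{2} + 2 n$)
$T = - \frac{37}{220}$ ($T = - \frac{74}{\left(-22\right) \left(2 - 22\right)} = - \frac{74}{\left(-22\right) \left(-20\right)} = - \frac{74}{440} = \left(-74\right) \frac{1}{440} = - \frac{37}{220} \approx -0.16818$)
$\left(Q{\left(7 \right)} + T\right) a{\left(12 \right)} = \left(7 - \frac{37}{220}\right) \left(-1 - 24\right) = \frac{1503 \left(-1 - 24\right)}{220} = \frac{1503}{220} \left(-25\right) = - \frac{7515}{44}$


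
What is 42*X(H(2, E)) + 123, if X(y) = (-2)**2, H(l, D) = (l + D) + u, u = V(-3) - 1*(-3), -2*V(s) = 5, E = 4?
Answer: 291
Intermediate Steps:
V(s) = -5/2 (V(s) = -1/2*5 = -5/2)
u = 1/2 (u = -5/2 - 1*(-3) = -5/2 + 3 = 1/2 ≈ 0.50000)
H(l, D) = 1/2 + D + l (H(l, D) = (l + D) + 1/2 = (D + l) + 1/2 = 1/2 + D + l)
X(y) = 4
42*X(H(2, E)) + 123 = 42*4 + 123 = 168 + 123 = 291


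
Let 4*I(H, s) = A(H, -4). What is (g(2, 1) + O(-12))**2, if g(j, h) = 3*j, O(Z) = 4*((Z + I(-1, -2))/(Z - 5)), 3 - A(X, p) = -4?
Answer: 20449/289 ≈ 70.758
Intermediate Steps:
A(X, p) = 7 (A(X, p) = 3 - 1*(-4) = 3 + 4 = 7)
I(H, s) = 7/4 (I(H, s) = (1/4)*7 = 7/4)
O(Z) = 4*(7/4 + Z)/(-5 + Z) (O(Z) = 4*((Z + 7/4)/(Z - 5)) = 4*((7/4 + Z)/(-5 + Z)) = 4*(7/4 + Z)/(-5 + Z))
(g(2, 1) + O(-12))**2 = (3*2 + (7 + 4*(-12))/(-5 - 12))**2 = (6 + (7 - 48)/(-17))**2 = (6 - 1/17*(-41))**2 = (6 + 41/17)**2 = (143/17)**2 = 20449/289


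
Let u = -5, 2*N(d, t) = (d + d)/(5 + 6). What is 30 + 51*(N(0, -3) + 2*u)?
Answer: -480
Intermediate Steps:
N(d, t) = d/11 (N(d, t) = ((d + d)/(5 + 6))/2 = ((2*d)/11)/2 = ((2*d)*(1/11))/2 = (2*d/11)/2 = d/11)
30 + 51*(N(0, -3) + 2*u) = 30 + 51*((1/11)*0 + 2*(-5)) = 30 + 51*(0 - 10) = 30 + 51*(-10) = 30 - 510 = -480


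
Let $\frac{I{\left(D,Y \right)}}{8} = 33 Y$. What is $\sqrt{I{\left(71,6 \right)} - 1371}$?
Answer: $\sqrt{213} \approx 14.595$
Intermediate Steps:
$I{\left(D,Y \right)} = 264 Y$ ($I{\left(D,Y \right)} = 8 \cdot 33 Y = 264 Y$)
$\sqrt{I{\left(71,6 \right)} - 1371} = \sqrt{264 \cdot 6 - 1371} = \sqrt{1584 - 1371} = \sqrt{213}$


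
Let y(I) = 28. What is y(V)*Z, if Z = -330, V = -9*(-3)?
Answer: -9240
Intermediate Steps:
V = 27
y(V)*Z = 28*(-330) = -9240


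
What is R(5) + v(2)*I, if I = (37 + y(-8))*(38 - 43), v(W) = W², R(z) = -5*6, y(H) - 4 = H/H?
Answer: -870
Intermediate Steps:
y(H) = 5 (y(H) = 4 + H/H = 4 + 1 = 5)
R(z) = -30
I = -210 (I = (37 + 5)*(38 - 43) = 42*(-5) = -210)
R(5) + v(2)*I = -30 + 2²*(-210) = -30 + 4*(-210) = -30 - 840 = -870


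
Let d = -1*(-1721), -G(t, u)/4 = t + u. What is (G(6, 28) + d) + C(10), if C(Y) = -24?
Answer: 1561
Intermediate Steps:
G(t, u) = -4*t - 4*u (G(t, u) = -4*(t + u) = -4*t - 4*u)
d = 1721
(G(6, 28) + d) + C(10) = ((-4*6 - 4*28) + 1721) - 24 = ((-24 - 112) + 1721) - 24 = (-136 + 1721) - 24 = 1585 - 24 = 1561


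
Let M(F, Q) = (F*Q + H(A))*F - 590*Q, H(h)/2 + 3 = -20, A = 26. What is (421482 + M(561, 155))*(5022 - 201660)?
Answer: -9652169131878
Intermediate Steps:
H(h) = -46 (H(h) = -6 + 2*(-20) = -6 - 40 = -46)
M(F, Q) = -590*Q + F*(-46 + F*Q) (M(F, Q) = (F*Q - 46)*F - 590*Q = (-46 + F*Q)*F - 590*Q = F*(-46 + F*Q) - 590*Q = -590*Q + F*(-46 + F*Q))
(421482 + M(561, 155))*(5022 - 201660) = (421482 + (-590*155 - 46*561 + 155*561²))*(5022 - 201660) = (421482 + (-91450 - 25806 + 155*314721))*(-196638) = (421482 + (-91450 - 25806 + 48781755))*(-196638) = (421482 + 48664499)*(-196638) = 49085981*(-196638) = -9652169131878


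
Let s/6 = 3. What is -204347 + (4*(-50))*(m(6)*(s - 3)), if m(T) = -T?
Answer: -186347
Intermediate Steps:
s = 18 (s = 6*3 = 18)
-204347 + (4*(-50))*(m(6)*(s - 3)) = -204347 + (4*(-50))*((-1*6)*(18 - 3)) = -204347 - (-1200)*15 = -204347 - 200*(-90) = -204347 + 18000 = -186347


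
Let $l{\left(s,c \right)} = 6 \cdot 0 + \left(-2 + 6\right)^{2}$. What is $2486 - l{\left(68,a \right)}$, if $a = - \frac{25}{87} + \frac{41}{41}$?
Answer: $2470$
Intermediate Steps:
$a = \frac{62}{87}$ ($a = \left(-25\right) \frac{1}{87} + 41 \cdot \frac{1}{41} = - \frac{25}{87} + 1 = \frac{62}{87} \approx 0.71264$)
$l{\left(s,c \right)} = 16$ ($l{\left(s,c \right)} = 0 + 4^{2} = 0 + 16 = 16$)
$2486 - l{\left(68,a \right)} = 2486 - 16 = 2470$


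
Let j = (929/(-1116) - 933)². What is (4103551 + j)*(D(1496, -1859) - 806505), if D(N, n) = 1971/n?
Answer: -1548492481245135013205/385883784 ≈ -4.0128e+12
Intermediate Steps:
j = 1086091212649/1245456 (j = (929*(-1/1116) - 933)² = (-929/1116 - 933)² = (-1042157/1116)² = 1086091212649/1245456 ≈ 8.7204e+5)
(4103551 + j)*(D(1496, -1859) - 806505) = (4103551 + 1086091212649/1245456)*(1971/(-1859) - 806505) = 6196883426905*(1971*(-1/1859) - 806505)/1245456 = 6196883426905*(-1971/1859 - 806505)/1245456 = (6196883426905/1245456)*(-1499294766/1859) = -1548492481245135013205/385883784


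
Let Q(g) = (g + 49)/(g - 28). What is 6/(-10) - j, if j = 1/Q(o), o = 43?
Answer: -351/460 ≈ -0.76304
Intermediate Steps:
Q(g) = (49 + g)/(-28 + g)
j = 15/92 (j = 1/((49 + 43)/(-28 + 43)) = 1/(92/15) = 15/92 ≈ 0.16304)
6/(-10) - j = 6/(-10) - 1*15/92 = 6*(-⅒) - 15/92 = -⅗ - 15/92 = -351/460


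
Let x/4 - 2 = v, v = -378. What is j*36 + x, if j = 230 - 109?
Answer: 2852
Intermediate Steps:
j = 121
x = -1504 (x = 8 + 4*(-378) = 8 - 1512 = -1504)
j*36 + x = 121*36 - 1504 = 4356 - 1504 = 2852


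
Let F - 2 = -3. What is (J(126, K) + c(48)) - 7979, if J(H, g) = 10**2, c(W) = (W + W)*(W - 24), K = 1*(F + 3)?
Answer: -5575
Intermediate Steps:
F = -1 (F = 2 - 3 = -1)
K = 2 (K = 1*(-1 + 3) = 1*2 = 2)
c(W) = 2*W*(-24 + W) (c(W) = (2*W)*(-24 + W) = 2*W*(-24 + W))
J(H, g) = 100
(J(126, K) + c(48)) - 7979 = (100 + 2*48*(-24 + 48)) - 7979 = (100 + 2*48*24) - 7979 = (100 + 2304) - 7979 = 2404 - 7979 = -5575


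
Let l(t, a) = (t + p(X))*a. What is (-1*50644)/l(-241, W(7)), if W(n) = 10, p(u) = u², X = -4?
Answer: 25322/1125 ≈ 22.508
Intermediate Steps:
l(t, a) = a*(16 + t) (l(t, a) = (t + (-4)²)*a = (t + 16)*a = (16 + t)*a = a*(16 + t))
(-1*50644)/l(-241, W(7)) = (-1*50644)/((10*(16 - 241))) = -50644/(10*(-225)) = -50644/(-2250) = -50644*(-1/2250) = 25322/1125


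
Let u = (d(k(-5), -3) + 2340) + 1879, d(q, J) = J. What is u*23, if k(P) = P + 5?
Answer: 96968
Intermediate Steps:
k(P) = 5 + P
u = 4216 (u = (-3 + 2340) + 1879 = 2337 + 1879 = 4216)
u*23 = 4216*23 = 96968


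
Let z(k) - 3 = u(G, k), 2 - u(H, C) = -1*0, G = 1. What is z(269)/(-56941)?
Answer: -5/56941 ≈ -8.7810e-5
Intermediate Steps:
u(H, C) = 2 (u(H, C) = 2 - (-1)*0 = 2 - 1*0 = 2 + 0 = 2)
z(k) = 5 (z(k) = 3 + 2 = 5)
z(269)/(-56941) = 5/(-56941) = 5*(-1/56941) = -5/56941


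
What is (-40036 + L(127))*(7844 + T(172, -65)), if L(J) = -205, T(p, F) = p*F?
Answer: 134243976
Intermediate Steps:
T(p, F) = F*p
(-40036 + L(127))*(7844 + T(172, -65)) = (-40036 - 205)*(7844 - 65*172) = -40241*(7844 - 11180) = -40241*(-3336) = 134243976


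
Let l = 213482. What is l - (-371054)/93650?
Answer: 9996480177/46825 ≈ 2.1349e+5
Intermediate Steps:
l - (-371054)/93650 = 213482 - (-371054)/93650 = 213482 - 1*(-185527/46825) = 213482 + 185527/46825 = 9996480177/46825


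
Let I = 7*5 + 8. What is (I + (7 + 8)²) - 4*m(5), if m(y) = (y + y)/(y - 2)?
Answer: 764/3 ≈ 254.67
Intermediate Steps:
m(y) = 2*y/(-2 + y) (m(y) = (2*y)/(-2 + y) = 2*y/(-2 + y))
I = 43 (I = 35 + 8 = 43)
(I + (7 + 8)²) - 4*m(5) = (43 + (7 + 8)²) - 8*5/(-2 + 5) = (43 + 15²) - 8*5/3 = (43 + 225) - 8*5/3 = 268 - 4*10/3 = 268 - 40/3 = 764/3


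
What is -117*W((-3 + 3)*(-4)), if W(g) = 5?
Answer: -585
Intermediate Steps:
-117*W((-3 + 3)*(-4)) = -117*5 = -585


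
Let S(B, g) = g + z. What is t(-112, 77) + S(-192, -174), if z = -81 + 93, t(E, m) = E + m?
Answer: -197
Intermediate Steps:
z = 12
S(B, g) = 12 + g (S(B, g) = g + 12 = 12 + g)
t(-112, 77) + S(-192, -174) = (-112 + 77) + (12 - 174) = -35 - 162 = -197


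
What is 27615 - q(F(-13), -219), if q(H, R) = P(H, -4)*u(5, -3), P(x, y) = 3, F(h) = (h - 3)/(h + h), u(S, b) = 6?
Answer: 27597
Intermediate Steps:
F(h) = (-3 + h)/(2*h) (F(h) = (-3 + h)/((2*h)) = (-3 + h)*(1/(2*h)) = (-3 + h)/(2*h))
q(H, R) = 18 (q(H, R) = 3*6 = 18)
27615 - q(F(-13), -219) = 27615 - 1*18 = 27615 - 18 = 27597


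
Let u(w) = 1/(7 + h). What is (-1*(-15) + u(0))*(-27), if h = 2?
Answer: -408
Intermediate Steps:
u(w) = 1/9 (u(w) = 1/(7 + 2) = 1/9)
(-1*(-15) + u(0))*(-27) = (-1*(-15) + 1/9)*(-27) = (15 + 1/9)*(-27) = (136/9)*(-27) = -408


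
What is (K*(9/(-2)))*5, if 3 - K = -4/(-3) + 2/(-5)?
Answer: -93/2 ≈ -46.500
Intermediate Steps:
K = 31/15 (K = 3 - (-4/(-3) + 2/(-5)) = 3 - (-4*(-1/3) + 2*(-1/5)) = 3 - (4/3 - 2/5) = 3 - 1*14/15 = 3 - 14/15 = 31/15 ≈ 2.0667)
(K*(9/(-2)))*5 = (31*(9/(-2))/15)*5 = (31*(9*(-1/2))/15)*5 = ((31/15)*(-9/2))*5 = -93/10*5 = -93/2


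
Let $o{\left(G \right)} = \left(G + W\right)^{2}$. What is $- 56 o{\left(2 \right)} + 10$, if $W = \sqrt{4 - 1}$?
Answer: $-382 - 224 \sqrt{3} \approx -769.98$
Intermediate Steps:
$W = \sqrt{3} \approx 1.732$
$o{\left(G \right)} = \left(G + \sqrt{3}\right)^{2}$
$- 56 o{\left(2 \right)} + 10 = - 56 \left(2 + \sqrt{3}\right)^{2} + 10 = 10 - 56 \left(2 + \sqrt{3}\right)^{2}$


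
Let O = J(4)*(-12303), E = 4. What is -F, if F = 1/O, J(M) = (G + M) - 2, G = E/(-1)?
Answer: -1/24606 ≈ -4.0640e-5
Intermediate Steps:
G = -4 (G = 4/(-1) = 4*(-1) = -4)
J(M) = -6 + M (J(M) = (-4 + M) - 2 = -6 + M)
O = 24606 (O = (-6 + 4)*(-12303) = -2*(-12303) = 24606)
F = 1/24606 ≈ 4.0640e-5
-F = -1*1/24606 = -1/24606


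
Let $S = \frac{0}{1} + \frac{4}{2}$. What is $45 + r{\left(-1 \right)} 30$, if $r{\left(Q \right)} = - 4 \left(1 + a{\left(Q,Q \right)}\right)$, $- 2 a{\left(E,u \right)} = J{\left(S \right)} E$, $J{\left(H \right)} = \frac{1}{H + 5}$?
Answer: $- \frac{585}{7} \approx -83.571$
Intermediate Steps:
$S = 2$ ($S = 0 \cdot 1 + 4 \cdot \frac{1}{2} = 0 + 2 = 2$)
$J{\left(H \right)} = \frac{1}{5 + H}$
$a{\left(E,u \right)} = - \frac{E}{14}$ ($a{\left(E,u \right)} = - \frac{\frac{1}{5 + 2} E}{2} = - \frac{\frac{1}{7} E}{2} = - \frac{E}{14}$)
$r{\left(Q \right)} = -4 + \frac{2 Q}{7}$ ($r{\left(Q \right)} = - 4 \left(1 - \frac{Q}{14}\right) = -4 + \frac{2 Q}{7}$)
$45 + r{\left(-1 \right)} 30 = 45 + \left(-4 + \frac{2}{7} \left(-1\right)\right) 30 = 45 + \left(-4 - \frac{2}{7}\right) 30 = 45 - \frac{900}{7} = - \frac{585}{7}$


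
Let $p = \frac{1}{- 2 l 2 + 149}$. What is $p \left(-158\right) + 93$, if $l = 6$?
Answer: $\frac{11467}{125} \approx 91.736$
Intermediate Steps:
$p = \frac{1}{125}$ ($p = \frac{1}{\left(-2\right) 6 \cdot 2 + 149} = \frac{1}{\left(-12\right) 2 + 149} = \frac{1}{-24 + 149} = \frac{1}{125} \approx 0.008$)
$p \left(-158\right) + 93 = \frac{1}{125} \left(-158\right) + 93 = - \frac{158}{125} + 93 = \frac{11467}{125}$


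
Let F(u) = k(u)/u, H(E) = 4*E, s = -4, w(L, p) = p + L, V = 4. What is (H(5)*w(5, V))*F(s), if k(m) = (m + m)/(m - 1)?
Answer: -72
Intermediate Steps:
k(m) = 2*m/(-1 + m) (k(m) = (2*m)/(-1 + m) = 2*m/(-1 + m))
w(L, p) = L + p
F(u) = 2/(-1 + u) (F(u) = (2*u/(-1 + u))/u = 2/(-1 + u))
(H(5)*w(5, V))*F(s) = ((4*5)*(5 + 4))*(2/(-1 - 4)) = (20*9)*(2/(-5)) = 180*(2*(-⅕)) = 180*(-⅖) = -72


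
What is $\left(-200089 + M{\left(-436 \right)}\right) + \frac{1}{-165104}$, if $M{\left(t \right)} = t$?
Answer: $- \frac{33107479601}{165104} \approx -2.0053 \cdot 10^{5}$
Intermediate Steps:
$\left(-200089 + M{\left(-436 \right)}\right) + \frac{1}{-165104} = \left(-200089 - 436\right) + \frac{1}{-165104} = -200525 - \frac{1}{165104} = - \frac{33107479601}{165104}$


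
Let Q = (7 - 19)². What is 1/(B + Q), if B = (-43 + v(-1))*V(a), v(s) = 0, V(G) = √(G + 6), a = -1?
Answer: 144/11491 + 43*√5/11491 ≈ 0.020899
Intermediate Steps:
V(G) = √(6 + G)
B = -43*√5 (B = (-43 + 0)*√(6 - 1) = -43*√5 ≈ -96.151)
Q = 144 (Q = (-12)² = 144)
1/(B + Q) = 1/(-43*√5 + 144) = 1/(144 - 43*√5)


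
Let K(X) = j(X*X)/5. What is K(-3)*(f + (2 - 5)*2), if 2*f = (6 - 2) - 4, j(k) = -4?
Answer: 24/5 ≈ 4.8000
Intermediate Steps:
K(X) = -4/5
f = 0 (f = ((6 - 2) - 4)/2 = (4 - 4)/2 = (1/2)*0 = 0)
K(-3)*(f + (2 - 5)*2) = -4*(0 + (2 - 5)*2)/5 = -4*(0 - 3*2)/5 = -4*(0 - 6)/5 = -4/5*(-6) = 24/5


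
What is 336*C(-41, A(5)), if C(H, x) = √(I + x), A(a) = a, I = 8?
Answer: 336*√13 ≈ 1211.5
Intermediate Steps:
C(H, x) = √(8 + x)
336*C(-41, A(5)) = 336*√(8 + 5) = 336*√13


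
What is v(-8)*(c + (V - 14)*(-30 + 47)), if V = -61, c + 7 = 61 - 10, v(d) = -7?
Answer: 8617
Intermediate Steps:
c = 44 (c = -7 + (61 - 10) = -7 + 51 = 44)
v(-8)*(c + (V - 14)*(-30 + 47)) = -7*(44 + (-61 - 14)*(-30 + 47)) = -7*(44 - 75*17) = -7*(44 - 1275) = -7*(-1231) = 8617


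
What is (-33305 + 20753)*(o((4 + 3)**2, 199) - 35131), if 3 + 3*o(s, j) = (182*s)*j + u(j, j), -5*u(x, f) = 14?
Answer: -34921404544/5 ≈ -6.9843e+9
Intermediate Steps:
u(x, f) = -14/5 (u(x, f) = -1/5*14 = -14/5)
o(s, j) = -29/15 + 182*j*s/3 (o(s, j) = -1 + ((182*s)*j - 14/5)/3 = -1 + (182*j*s - 14/5)/3 = -1 + (-14/5 + 182*j*s)/3 = -1 + (-14/15 + 182*j*s/3) = -29/15 + 182*j*s/3)
(-33305 + 20753)*(o((4 + 3)**2, 199) - 35131) = (-33305 + 20753)*((-29/15 + (182/3)*199*(4 + 3)**2) - 35131) = -12552*((-29/15 + (182/3)*199*7**2) - 35131) = -12552*((-29/15 + (182/3)*199*49) - 35131) = -12552*((-29/15 + 1774682/3) - 35131) = -12552*(8873381/15 - 35131) = -12552*8346416/15 = -34921404544/5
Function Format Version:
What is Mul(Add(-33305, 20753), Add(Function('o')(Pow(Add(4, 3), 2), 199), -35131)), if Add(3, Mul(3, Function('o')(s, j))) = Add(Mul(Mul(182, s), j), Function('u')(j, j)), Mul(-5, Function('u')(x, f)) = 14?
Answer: Rational(-34921404544, 5) ≈ -6.9843e+9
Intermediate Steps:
Function('u')(x, f) = Rational(-14, 5) (Function('u')(x, f) = Mul(Rational(-1, 5), 14) = Rational(-14, 5))
Function('o')(s, j) = Add(Rational(-29, 15), Mul(Rational(182, 3), j, s)) (Function('o')(s, j) = Add(-1, Mul(Rational(1, 3), Add(Mul(Mul(182, s), j), Rational(-14, 5)))) = Add(-1, Mul(Rational(1, 3), Add(Mul(182, j, s), Rational(-14, 5)))) = Add(-1, Mul(Rational(1, 3), Add(Rational(-14, 5), Mul(182, j, s)))) = Add(-1, Add(Rational(-14, 15), Mul(Rational(182, 3), j, s))) = Add(Rational(-29, 15), Mul(Rational(182, 3), j, s)))
Mul(Add(-33305, 20753), Add(Function('o')(Pow(Add(4, 3), 2), 199), -35131)) = Mul(Add(-33305, 20753), Add(Add(Rational(-29, 15), Mul(Rational(182, 3), 199, Pow(Add(4, 3), 2))), -35131)) = Mul(-12552, Add(Add(Rational(-29, 15), Mul(Rational(182, 3), 199, Pow(7, 2))), -35131)) = Mul(-12552, Add(Add(Rational(-29, 15), Mul(Rational(182, 3), 199, 49)), -35131)) = Mul(-12552, Add(Add(Rational(-29, 15), Rational(1774682, 3)), -35131)) = Mul(-12552, Add(Rational(8873381, 15), -35131)) = Mul(-12552, Rational(8346416, 15)) = Rational(-34921404544, 5)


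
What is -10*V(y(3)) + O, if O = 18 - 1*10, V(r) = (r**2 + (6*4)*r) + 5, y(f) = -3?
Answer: 588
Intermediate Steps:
V(r) = 5 + r**2 + 24*r (V(r) = (r**2 + 24*r) + 5 = 5 + r**2 + 24*r)
O = 8 (O = 18 - 10 = 8)
-10*V(y(3)) + O = -10*(5 + (-3)**2 + 24*(-3)) + 8 = -10*(5 + 9 - 72) + 8 = -10*(-58) + 8 = 580 + 8 = 588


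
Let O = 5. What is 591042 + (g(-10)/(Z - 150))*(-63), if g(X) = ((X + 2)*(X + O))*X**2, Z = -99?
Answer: 49140486/83 ≈ 5.9205e+5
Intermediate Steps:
g(X) = X**2*(2 + X)*(5 + X) (g(X) = ((X + 2)*(X + 5))*X**2 = ((2 + X)*(5 + X))*X**2 = X**2*(2 + X)*(5 + X))
591042 + (g(-10)/(Z - 150))*(-63) = 591042 + (((-10)**2*(10 + (-10)**2 + 7*(-10)))/(-99 - 150))*(-63) = 591042 + ((100*(10 + 100 - 70))/(-249))*(-63) = 591042 + ((100*40)*(-1/249))*(-63) = 591042 + (4000*(-1/249))*(-63) = 591042 - 4000/249*(-63) = 591042 + 84000/83 = 49140486/83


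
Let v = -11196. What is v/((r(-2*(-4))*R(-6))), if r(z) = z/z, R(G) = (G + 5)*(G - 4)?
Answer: -5598/5 ≈ -1119.6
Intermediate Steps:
R(G) = (-4 + G)*(5 + G) (R(G) = (5 + G)*(-4 + G) = (-4 + G)*(5 + G))
r(z) = 1
v/((r(-2*(-4))*R(-6))) = -11196/(-20 - 6 + (-6)**2) = -11196/(-20 - 6 + 36) = -11196/(1*10) = -11196/10 = -11196*1/10 = -5598/5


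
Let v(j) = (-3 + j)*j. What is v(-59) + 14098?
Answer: 17756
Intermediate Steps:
v(j) = j*(-3 + j)
v(-59) + 14098 = -59*(-3 - 59) + 14098 = -59*(-62) + 14098 = 3658 + 14098 = 17756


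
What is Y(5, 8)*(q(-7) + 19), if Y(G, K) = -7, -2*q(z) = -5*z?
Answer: -21/2 ≈ -10.500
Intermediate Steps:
q(z) = 5*z/2 (q(z) = -(-5)*z/2 = 5*z/2)
Y(5, 8)*(q(-7) + 19) = -7*((5/2)*(-7) + 19) = -7*(-35/2 + 19) = -7*3/2 = -21/2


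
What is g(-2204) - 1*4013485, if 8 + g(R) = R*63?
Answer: -4152345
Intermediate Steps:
g(R) = -8 + 63*R (g(R) = -8 + R*63 = -8 + 63*R)
g(-2204) - 1*4013485 = (-8 + 63*(-2204)) - 1*4013485 = (-8 - 138852) - 4013485 = -138860 - 4013485 = -4152345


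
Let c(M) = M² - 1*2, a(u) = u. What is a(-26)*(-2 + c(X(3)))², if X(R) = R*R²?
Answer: -13666250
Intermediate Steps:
X(R) = R³
c(M) = -2 + M² (c(M) = M² - 2 = -2 + M²)
a(-26)*(-2 + c(X(3)))² = -26*(-2 + (-2 + (3³)²))² = -26*(-2 + (-2 + 27²))² = -26*(-2 + (-2 + 729))² = -26*(-2 + 727)² = -26*725² = -26*525625 = -13666250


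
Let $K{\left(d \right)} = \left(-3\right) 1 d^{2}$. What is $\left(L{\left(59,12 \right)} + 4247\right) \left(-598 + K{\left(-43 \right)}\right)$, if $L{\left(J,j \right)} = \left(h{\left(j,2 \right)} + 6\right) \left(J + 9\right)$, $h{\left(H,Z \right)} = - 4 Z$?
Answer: $-25262095$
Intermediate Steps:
$K{\left(d \right)} = - 3 d^{2}$
$L{\left(J,j \right)} = -18 - 2 J$ ($L{\left(J,j \right)} = \left(\left(-4\right) 2 + 6\right) \left(J + 9\right) = \left(-8 + 6\right) \left(9 + J\right) = - 2 \left(9 + J\right) = -18 - 2 J$)
$\left(L{\left(59,12 \right)} + 4247\right) \left(-598 + K{\left(-43 \right)}\right) = \left(\left(-18 - 118\right) + 4247\right) \left(-598 - 3 \left(-43\right)^{2}\right) = \left(\left(-18 - 118\right) + 4247\right) \left(-598 - 5547\right) = \left(-136 + 4247\right) \left(-598 - 5547\right) = 4111 \left(-6145\right) = -25262095$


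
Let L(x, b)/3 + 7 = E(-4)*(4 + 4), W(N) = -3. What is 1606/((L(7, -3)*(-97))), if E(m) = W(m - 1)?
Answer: 1606/9021 ≈ 0.17803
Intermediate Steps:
E(m) = -3
L(x, b) = -93 (L(x, b) = -21 + 3*(-3*(4 + 4)) = -21 + 3*(-3*8) = -21 + 3*(-24) = -21 - 72 = -93)
1606/((L(7, -3)*(-97))) = 1606/((-93*(-97))) = 1606/9021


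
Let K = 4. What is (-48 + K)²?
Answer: 1936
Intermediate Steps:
(-48 + K)² = (-48 + 4)² = (-44)² = 1936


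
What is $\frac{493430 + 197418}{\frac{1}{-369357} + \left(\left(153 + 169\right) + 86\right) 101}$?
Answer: $\frac{255169544736}{15220463255} \approx 16.765$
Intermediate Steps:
$\frac{493430 + 197418}{\frac{1}{-369357} + \left(\left(153 + 169\right) + 86\right) 101} = \frac{690848}{- \frac{1}{369357} + \left(322 + 86\right) 101} = \frac{690848}{- \frac{1}{369357} + 408 \cdot 101} = \frac{690848}{- \frac{1}{369357} + 41208} = \frac{690848}{\frac{15220463255}{369357}} = 690848 \cdot \frac{369357}{15220463255} = \frac{255169544736}{15220463255}$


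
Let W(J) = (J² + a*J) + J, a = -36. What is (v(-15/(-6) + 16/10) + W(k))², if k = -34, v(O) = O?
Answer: 552297001/100 ≈ 5.5230e+6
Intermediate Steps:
W(J) = J² - 35*J (W(J) = (J² - 36*J) + J = J² - 35*J)
(v(-15/(-6) + 16/10) + W(k))² = ((-15/(-6) + 16/10) - 34*(-35 - 34))² = ((-15*(-⅙) + 16*(⅒)) - 34*(-69))² = ((5/2 + 8/5) + 2346)² = (41/10 + 2346)² = (23501/10)² = 552297001/100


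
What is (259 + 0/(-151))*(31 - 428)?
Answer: -102823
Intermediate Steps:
(259 + 0/(-151))*(31 - 428) = (259 + 0*(-1/151))*(-397) = (259 + 0)*(-397) = 259*(-397) = -102823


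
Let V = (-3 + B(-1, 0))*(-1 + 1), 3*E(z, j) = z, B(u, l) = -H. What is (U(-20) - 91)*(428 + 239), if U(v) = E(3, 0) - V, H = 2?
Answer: -60030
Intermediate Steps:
B(u, l) = -2 (B(u, l) = -1*2 = -2)
E(z, j) = z/3
V = 0 (V = (-3 - 2)*(-1 + 1) = -5*0 = 0)
U(v) = 1 (U(v) = (1/3)*3 - 1*0 = 1 + 0 = 1)
(U(-20) - 91)*(428 + 239) = (1 - 91)*(428 + 239) = -90*667 = -60030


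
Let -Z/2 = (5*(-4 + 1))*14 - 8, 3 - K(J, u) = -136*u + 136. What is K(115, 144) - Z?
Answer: 19015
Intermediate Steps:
K(J, u) = -133 + 136*u (K(J, u) = 3 - (-136*u + 136) = 3 - (136 - 136*u) = 3 + (-136 + 136*u) = -133 + 136*u)
Z = 436 (Z = -2*((5*(-4 + 1))*14 - 8) = -2*((5*(-3))*14 - 8) = -2*(-15*14 - 8) = -2*(-210 - 8) = -2*(-218) = 436)
K(115, 144) - Z = (-133 + 136*144) - 1*436 = (-133 + 19584) - 436 = 19451 - 436 = 19015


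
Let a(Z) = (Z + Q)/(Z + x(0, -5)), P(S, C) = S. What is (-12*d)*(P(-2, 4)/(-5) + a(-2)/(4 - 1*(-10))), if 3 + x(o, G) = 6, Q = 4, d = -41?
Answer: 9348/35 ≈ 267.09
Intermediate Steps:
x(o, G) = 3 (x(o, G) = -3 + 6 = 3)
a(Z) = (4 + Z)/(3 + Z) (a(Z) = (Z + 4)/(Z + 3) = (4 + Z)/(3 + Z))
(-12*d)*(P(-2, 4)/(-5) + a(-2)/(4 - 1*(-10))) = (-12*(-41))*(-2/(-5) + ((4 - 2)/(3 - 2))/(4 - 1*(-10))) = 492*(-2*(-⅕) + (2/1)/(4 + 10)) = 492*(⅖ + (1*2)/14) = 492*(⅖ + 2*(1/14)) = 492*(⅖ + ⅐) = 492*(19/35) = 9348/35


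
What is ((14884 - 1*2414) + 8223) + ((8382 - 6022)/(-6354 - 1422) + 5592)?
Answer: 25548725/972 ≈ 26285.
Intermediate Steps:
((14884 - 1*2414) + 8223) + ((8382 - 6022)/(-6354 - 1422) + 5592) = ((14884 - 2414) + 8223) + (2360/(-7776) + 5592) = (12470 + 8223) + (2360*(-1/7776) + 5592) = 20693 + (-295/972 + 5592) = 20693 + 5435129/972 = 25548725/972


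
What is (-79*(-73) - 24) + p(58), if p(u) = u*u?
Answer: 9107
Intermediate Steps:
p(u) = u**2
(-79*(-73) - 24) + p(58) = (-79*(-73) - 24) + 58**2 = (5767 - 24) + 3364 = 5743 + 3364 = 9107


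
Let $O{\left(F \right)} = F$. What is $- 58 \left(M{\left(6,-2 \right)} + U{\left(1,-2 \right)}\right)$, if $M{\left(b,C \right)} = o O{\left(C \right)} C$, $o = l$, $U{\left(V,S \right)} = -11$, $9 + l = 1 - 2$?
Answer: $2958$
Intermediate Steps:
$l = -10$ ($l = -9 + \left(1 - 2\right) = -9 - 1 = -10$)
$o = -10$
$M{\left(b,C \right)} = - 10 C^{2}$ ($M{\left(b,C \right)} = - 10 C C = - 10 C^{2}$)
$- 58 \left(M{\left(6,-2 \right)} + U{\left(1,-2 \right)}\right) = - 58 \left(- 10 \left(-2\right)^{2} - 11\right) = - 58 \left(\left(-10\right) 4 - 11\right) = - 58 \left(-40 - 11\right) = \left(-58\right) \left(-51\right) = 2958$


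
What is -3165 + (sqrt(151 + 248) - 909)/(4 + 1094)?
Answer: -386231/122 + sqrt(399)/1098 ≈ -3165.8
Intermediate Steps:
-3165 + (sqrt(151 + 248) - 909)/(4 + 1094) = -3165 + (sqrt(399) - 909)/1098 = -3165 + (-909 + sqrt(399))*(1/1098) = -3165 + (-101/122 + sqrt(399)/1098) = -386231/122 + sqrt(399)/1098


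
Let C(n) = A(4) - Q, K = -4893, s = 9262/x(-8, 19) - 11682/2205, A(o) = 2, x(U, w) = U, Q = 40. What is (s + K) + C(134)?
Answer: -5972167/980 ≈ -6094.0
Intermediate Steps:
s = -1139787/980 (s = 9262/(-8) - 11682/2205 = 9262*(-⅛) - 11682*1/2205 = -4631/4 - 1298/245 = -1139787/980 ≈ -1163.0)
C(n) = -38 (C(n) = 2 - 1*40 = 2 - 40 = -38)
(s + K) + C(134) = (-1139787/980 - 4893) - 38 = -5934927/980 - 38 = -5972167/980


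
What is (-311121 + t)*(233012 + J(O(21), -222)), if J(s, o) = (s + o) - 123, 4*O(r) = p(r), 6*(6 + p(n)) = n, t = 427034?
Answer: 215752460203/8 ≈ 2.6969e+10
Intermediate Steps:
p(n) = -6 + n/6
O(r) = -3/2 + r/24 (O(r) = (-6 + r/6)/4 = -3/2 + r/24)
J(s, o) = -123 + o + s (J(s, o) = (o + s) - 123 = -123 + o + s)
(-311121 + t)*(233012 + J(O(21), -222)) = (-311121 + 427034)*(233012 + (-123 - 222 + (-3/2 + (1/24)*21))) = 115913*(233012 + (-123 - 222 + (-3/2 + 7/8))) = 115913*(233012 + (-123 - 222 - 5/8)) = 115913*(233012 - 2765/8) = 115913*(1861331/8) = 215752460203/8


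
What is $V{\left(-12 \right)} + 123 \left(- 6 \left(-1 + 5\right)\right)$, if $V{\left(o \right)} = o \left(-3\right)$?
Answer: $-2916$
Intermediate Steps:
$V{\left(o \right)} = - 3 o$
$V{\left(-12 \right)} + 123 \left(- 6 \left(-1 + 5\right)\right) = \left(-3\right) \left(-12\right) + 123 \left(- 6 \left(-1 + 5\right)\right) = 36 + 123 \left(\left(-6\right) 4\right) = 36 + 123 \left(-24\right) = 36 - 2952 = -2916$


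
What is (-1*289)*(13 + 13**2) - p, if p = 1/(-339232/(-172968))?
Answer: -2230387213/42404 ≈ -52599.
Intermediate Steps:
p = 21621/42404 (p = 1/(-339232*(-1/172968)) = 1/(42404/21621) = 21621/42404 ≈ 0.50988)
(-1*289)*(13 + 13**2) - p = (-1*289)*(13 + 13**2) - 1*21621/42404 = -289*(13 + 169) - 21621/42404 = -289*182 - 21621/42404 = -52598 - 21621/42404 = -2230387213/42404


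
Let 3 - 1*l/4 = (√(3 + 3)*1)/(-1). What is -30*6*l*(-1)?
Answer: 2160 + 720*√6 ≈ 3923.6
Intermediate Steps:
l = 12 + 4*√6 (l = 12 - 4*√(3 + 3)*1/(-1) = 12 - 4*√6*1*(-1) = 12 - 4*√6*(-1) = 12 - (-4)*√6 = 12 + 4*√6 ≈ 21.798)
-30*6*l*(-1) = -30*6*(12 + 4*√6)*(-1) = -30*(72 + 24*√6)*(-1) = -30*(-72 - 24*√6) = 2160 + 720*√6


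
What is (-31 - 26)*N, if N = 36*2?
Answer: -4104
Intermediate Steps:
N = 72
(-31 - 26)*N = (-31 - 26)*72 = -57*72 = -4104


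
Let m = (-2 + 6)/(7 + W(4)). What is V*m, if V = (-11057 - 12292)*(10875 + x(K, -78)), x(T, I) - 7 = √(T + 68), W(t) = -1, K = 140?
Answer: -169389212 - 62264*√13 ≈ -1.6961e+8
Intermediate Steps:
m = ⅔ (m = (-2 + 6)/(7 - 1) = 4/6 = 4*(⅙) = ⅔ ≈ 0.66667)
x(T, I) = 7 + √(68 + T) (x(T, I) = 7 + √(T + 68) = 7 + √(68 + T))
V = -254083818 - 93396*√13 (V = (-11057 - 12292)*(10875 + (7 + √(68 + 140))) = -23349*(10875 + (7 + √208)) = -23349*(10875 + (7 + 4*√13)) = -23349*(10882 + 4*√13) = -254083818 - 93396*√13 ≈ -2.5442e+8)
V*m = (-254083818 - 93396*√13)*(⅔) = -169389212 - 62264*√13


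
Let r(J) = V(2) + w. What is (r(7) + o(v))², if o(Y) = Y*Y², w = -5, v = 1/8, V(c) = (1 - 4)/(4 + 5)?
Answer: 67059721/2359296 ≈ 28.424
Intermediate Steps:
V(c) = -⅓ (V(c) = -3/9 = -3*⅑ = -⅓)
v = ⅛ ≈ 0.12500
r(J) = -16/3 (r(J) = -⅓ - 5 = -16/3)
o(Y) = Y³
(r(7) + o(v))² = (-16/3 + (⅛)³)² = (-16/3 + 1/512)² = (-8189/1536)² = 67059721/2359296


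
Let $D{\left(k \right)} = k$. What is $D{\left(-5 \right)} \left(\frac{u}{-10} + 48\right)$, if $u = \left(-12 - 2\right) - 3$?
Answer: $- \frac{497}{2} \approx -248.5$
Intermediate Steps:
$u = -17$ ($u = -14 - 3 = -17$)
$D{\left(-5 \right)} \left(\frac{u}{-10} + 48\right) = - 5 \left(- \frac{17}{-10} + 48\right) = - 5 \left(\left(-17\right) \left(- \frac{1}{10}\right) + 48\right) = - 5 \left(\frac{17}{10} + 48\right) = \left(-5\right) \frac{497}{10} = - \frac{497}{2}$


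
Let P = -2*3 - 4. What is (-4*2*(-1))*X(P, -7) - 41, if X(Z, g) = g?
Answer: -97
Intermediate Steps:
P = -10 (P = -6 - 4 = -10)
(-4*2*(-1))*X(P, -7) - 41 = (-4*2*(-1))*(-7) - 41 = -8*(-1)*(-7) - 41 = 8*(-7) - 41 = -56 - 41 = -97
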